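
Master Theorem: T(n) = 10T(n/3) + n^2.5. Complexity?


a=10, b=3, c=2.5. log_3(10)=2.096 < c=2.5. Case 3: O(n^c) = O(n^2.500)
Complexity: O(n^2.500)


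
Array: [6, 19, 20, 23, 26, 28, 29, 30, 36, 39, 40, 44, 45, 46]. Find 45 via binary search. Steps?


Search for 45:
[0,13] mid=6 arr[6]=29
[7,13] mid=10 arr[10]=40
[11,13] mid=12 arr[12]=45
Total: 3 comparisons


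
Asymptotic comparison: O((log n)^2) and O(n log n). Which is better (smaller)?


polylogarithmic grows slower than linearithmic
O((log n)^2) is asymptotically smaller; O(n log n) grows faster


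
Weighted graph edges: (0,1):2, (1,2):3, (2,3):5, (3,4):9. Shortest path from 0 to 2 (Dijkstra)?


Dijkstra from 0:
Distances: {0: 0, 1: 2, 2: 5, 3: 10, 4: 19}
Shortest distance to 2 = 5, path = [0, 1, 2]


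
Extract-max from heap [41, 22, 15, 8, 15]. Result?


Max = 41
Replace root with last, heapify down
Resulting heap: [22, 15, 15, 8]


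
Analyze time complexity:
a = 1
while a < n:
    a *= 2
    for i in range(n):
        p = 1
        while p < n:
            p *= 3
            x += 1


Per nesting level: O(log n) * O(n) * O(log n) = O(n (log n)^2)
Complexity: O(n (log n)^2)


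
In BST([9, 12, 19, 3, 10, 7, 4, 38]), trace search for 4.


BST root = 9
Search for 4: compare at each node
Path: [9, 3, 7, 4]


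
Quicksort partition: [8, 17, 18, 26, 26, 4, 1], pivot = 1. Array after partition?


Elements <= 1 go left of pivot.
Result: [1, 17, 18, 26, 26, 4, 8], pivot at index 0


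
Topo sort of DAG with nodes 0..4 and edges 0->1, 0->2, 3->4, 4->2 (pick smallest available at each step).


Kahn's algorithm, process smallest node first
Order: [0, 1, 3, 4, 2]


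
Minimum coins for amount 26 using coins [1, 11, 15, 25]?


dp[0]=0; dp[i]=1+min(dp[i-c] for c in coins)
...dp[21]=7, dp[22]=2, dp[23]=3, dp[24]=4, dp[25]=1, dp[26]=2
Minimum coins for 26 = 2


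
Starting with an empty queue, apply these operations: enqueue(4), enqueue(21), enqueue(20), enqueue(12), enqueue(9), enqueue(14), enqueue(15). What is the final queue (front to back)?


enqueue(4) -> [4]
enqueue(21) -> [4, 21]
enqueue(20) -> [4, 21, 20]
enqueue(12) -> [4, 21, 20, 12]
enqueue(9) -> [4, 21, 20, 12, 9]
enqueue(14) -> [4, 21, 20, 12, 9, 14]
enqueue(15) -> [4, 21, 20, 12, 9, 14, 15]
Final queue (front to back): [4, 21, 20, 12, 9, 14, 15]


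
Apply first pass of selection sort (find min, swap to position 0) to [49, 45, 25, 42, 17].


After one pass: [17, 45, 25, 42, 49]


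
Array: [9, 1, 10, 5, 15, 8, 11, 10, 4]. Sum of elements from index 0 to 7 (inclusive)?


Prefix sums: [0, 9, 10, 20, 25, 40, 48, 59, 69, 73]
Sum[0..7] = prefix[8] - prefix[0] = 69 - 0 = 69


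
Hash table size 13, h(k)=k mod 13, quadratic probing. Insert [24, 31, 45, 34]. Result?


Insertions: 24->slot 11; 31->slot 5; 45->slot 6; 34->slot 8
Table: [None, None, None, None, None, 31, 45, None, 34, None, None, 24, None]


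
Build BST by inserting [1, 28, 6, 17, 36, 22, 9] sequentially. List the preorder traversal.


Root = 1; build tree by BST insertion.
Preorder traversal: [1, 28, 6, 17, 9, 22, 36]


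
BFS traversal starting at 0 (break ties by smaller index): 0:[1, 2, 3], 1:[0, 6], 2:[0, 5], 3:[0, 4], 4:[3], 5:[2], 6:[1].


BFS queue: start with [0]
Visit order: [0, 1, 2, 3, 6, 5, 4]


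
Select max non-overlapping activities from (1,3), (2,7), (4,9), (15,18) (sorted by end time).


Greedy: pick earliest-ending, then skip overlaps.
Selected (3 activities): [(1, 3), (4, 9), (15, 18)]


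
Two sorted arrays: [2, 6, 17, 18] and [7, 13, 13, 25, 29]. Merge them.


Compare heads, take smaller each step.
Merged: [2, 6, 7, 13, 13, 17, 18, 25, 29]


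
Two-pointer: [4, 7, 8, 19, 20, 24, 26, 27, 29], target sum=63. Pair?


Two pointers: lo=0, hi=8
No pair sums to 63


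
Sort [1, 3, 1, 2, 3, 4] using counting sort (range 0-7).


Count array: [0, 2, 1, 2, 1, 0, 0, 0]
Reconstruct: [1, 1, 2, 3, 3, 4]


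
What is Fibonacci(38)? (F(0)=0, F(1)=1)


F(n)=F(n-1)+F(n-2)
...F(36)=14930352, F(37)=24157817, F(38)=39088169


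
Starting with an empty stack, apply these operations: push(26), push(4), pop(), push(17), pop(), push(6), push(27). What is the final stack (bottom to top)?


push(26) -> [26]
push(4) -> [26, 4]
pop() returns 4 -> [26]
push(17) -> [26, 17]
pop() returns 17 -> [26]
push(6) -> [26, 6]
push(27) -> [26, 6, 27]
Final stack (bottom to top): [26, 6, 27]


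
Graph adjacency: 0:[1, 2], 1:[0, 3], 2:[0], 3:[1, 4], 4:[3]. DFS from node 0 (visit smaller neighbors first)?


DFS stack-based: start with [0]
Visit order: [0, 1, 3, 4, 2]


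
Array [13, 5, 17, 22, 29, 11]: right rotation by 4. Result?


Right rotate by 4: [17, 22, 29, 11, 13, 5]


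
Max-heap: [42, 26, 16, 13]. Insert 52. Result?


Append 52: [42, 26, 16, 13, 52]
Bubble up: swap idx 4(52) with idx 1(26); swap idx 1(52) with idx 0(42)
Result: [52, 42, 16, 13, 26]


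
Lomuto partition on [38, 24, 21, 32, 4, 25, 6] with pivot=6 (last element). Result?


Elements <= 6 go left of pivot.
Result: [4, 6, 21, 32, 38, 25, 24], pivot at index 1


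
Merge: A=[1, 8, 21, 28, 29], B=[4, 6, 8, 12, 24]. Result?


Compare heads, take smaller each step.
Merged: [1, 4, 6, 8, 8, 12, 21, 24, 28, 29]


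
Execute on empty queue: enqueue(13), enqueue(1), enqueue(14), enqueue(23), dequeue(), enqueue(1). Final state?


enqueue(13) -> [13]
enqueue(1) -> [13, 1]
enqueue(14) -> [13, 1, 14]
enqueue(23) -> [13, 1, 14, 23]
dequeue() returns 13 -> [1, 14, 23]
enqueue(1) -> [1, 14, 23, 1]
Final queue (front to back): [1, 14, 23, 1]


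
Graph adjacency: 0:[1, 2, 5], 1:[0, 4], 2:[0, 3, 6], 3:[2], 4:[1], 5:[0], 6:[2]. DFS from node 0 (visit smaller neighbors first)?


DFS stack-based: start with [0]
Visit order: [0, 1, 4, 2, 3, 6, 5]


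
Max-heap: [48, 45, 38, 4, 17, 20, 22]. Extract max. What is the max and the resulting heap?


Max = 48
Replace root with last, heapify down
Resulting heap: [45, 22, 38, 4, 17, 20]


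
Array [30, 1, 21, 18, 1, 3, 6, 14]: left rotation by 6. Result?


Left rotate by 6: [6, 14, 30, 1, 21, 18, 1, 3]


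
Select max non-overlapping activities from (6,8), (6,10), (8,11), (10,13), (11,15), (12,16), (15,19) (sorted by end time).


Greedy: pick earliest-ending, then skip overlaps.
Selected (4 activities): [(6, 8), (8, 11), (11, 15), (15, 19)]


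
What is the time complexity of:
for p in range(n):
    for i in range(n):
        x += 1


Per nesting level: O(n) * O(n) = O(n^2)
Complexity: O(n^2)


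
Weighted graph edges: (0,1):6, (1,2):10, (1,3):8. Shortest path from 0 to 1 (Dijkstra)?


Dijkstra from 0:
Distances: {0: 0, 1: 6, 2: 16, 3: 14}
Shortest distance to 1 = 6, path = [0, 1]


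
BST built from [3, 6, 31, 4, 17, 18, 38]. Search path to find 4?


BST root = 3
Search for 4: compare at each node
Path: [3, 6, 4]


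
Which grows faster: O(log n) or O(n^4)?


logarithmic grows slower than quartic
O(log n) is asymptotically smaller; O(n^4) grows faster


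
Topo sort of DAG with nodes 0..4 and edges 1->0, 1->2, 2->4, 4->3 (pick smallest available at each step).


Kahn's algorithm, process smallest node first
Order: [1, 0, 2, 4, 3]


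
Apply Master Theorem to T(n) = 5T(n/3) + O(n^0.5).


a=5, b=3, c=0.5. log_3(5)=1.465 > c=0.5. Case 1: O(n^log_b(a)) = O(n^1.465)
Complexity: O(n^1.465)


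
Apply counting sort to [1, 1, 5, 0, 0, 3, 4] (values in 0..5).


Count array: [2, 2, 0, 1, 1, 1]
Reconstruct: [0, 0, 1, 1, 3, 4, 5]


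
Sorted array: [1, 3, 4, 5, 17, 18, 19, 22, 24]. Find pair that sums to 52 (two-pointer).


Two pointers: lo=0, hi=8
No pair sums to 52


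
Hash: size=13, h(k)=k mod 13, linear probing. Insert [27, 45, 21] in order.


Insertions: 27->slot 1; 45->slot 6; 21->slot 8
Table: [None, 27, None, None, None, None, 45, None, 21, None, None, None, None]


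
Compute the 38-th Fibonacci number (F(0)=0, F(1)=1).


F(n)=F(n-1)+F(n-2)
...F(36)=14930352, F(37)=24157817, F(38)=39088169


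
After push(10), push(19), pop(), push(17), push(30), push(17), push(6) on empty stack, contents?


push(10) -> [10]
push(19) -> [10, 19]
pop() returns 19 -> [10]
push(17) -> [10, 17]
push(30) -> [10, 17, 30]
push(17) -> [10, 17, 30, 17]
push(6) -> [10, 17, 30, 17, 6]
Final stack (bottom to top): [10, 17, 30, 17, 6]


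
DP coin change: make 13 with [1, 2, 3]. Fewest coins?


dp[0]=0; dp[i]=1+min(dp[i-c] for c in coins)
...dp[8]=3, dp[9]=3, dp[10]=4, dp[11]=4, dp[12]=4, dp[13]=5
Minimum coins for 13 = 5


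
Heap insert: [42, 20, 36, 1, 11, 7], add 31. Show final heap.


Append 31: [42, 20, 36, 1, 11, 7, 31]
Bubble up: no swaps needed
Result: [42, 20, 36, 1, 11, 7, 31]


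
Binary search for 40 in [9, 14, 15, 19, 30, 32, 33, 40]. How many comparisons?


Search for 40:
[0,7] mid=3 arr[3]=19
[4,7] mid=5 arr[5]=32
[6,7] mid=6 arr[6]=33
[7,7] mid=7 arr[7]=40
Total: 4 comparisons


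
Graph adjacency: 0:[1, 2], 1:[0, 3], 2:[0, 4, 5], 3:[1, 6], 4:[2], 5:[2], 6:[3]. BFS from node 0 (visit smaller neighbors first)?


BFS queue: start with [0]
Visit order: [0, 1, 2, 3, 4, 5, 6]


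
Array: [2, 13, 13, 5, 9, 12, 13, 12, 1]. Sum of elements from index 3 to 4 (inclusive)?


Prefix sums: [0, 2, 15, 28, 33, 42, 54, 67, 79, 80]
Sum[3..4] = prefix[5] - prefix[3] = 42 - 28 = 14


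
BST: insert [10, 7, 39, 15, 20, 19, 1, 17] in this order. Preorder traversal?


Root = 10; build tree by BST insertion.
Preorder traversal: [10, 7, 1, 39, 15, 20, 19, 17]


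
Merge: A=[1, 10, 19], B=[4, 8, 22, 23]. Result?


Compare heads, take smaller each step.
Merged: [1, 4, 8, 10, 19, 22, 23]


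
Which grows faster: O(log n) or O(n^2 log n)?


logarithmic grows slower than n^2 log n
O(log n) is asymptotically smaller; O(n^2 log n) grows faster


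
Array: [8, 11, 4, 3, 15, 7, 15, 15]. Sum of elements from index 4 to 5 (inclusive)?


Prefix sums: [0, 8, 19, 23, 26, 41, 48, 63, 78]
Sum[4..5] = prefix[6] - prefix[4] = 48 - 26 = 22


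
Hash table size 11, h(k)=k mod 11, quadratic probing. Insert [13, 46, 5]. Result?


Insertions: 13->slot 2; 46->slot 3; 5->slot 5
Table: [None, None, 13, 46, None, 5, None, None, None, None, None]


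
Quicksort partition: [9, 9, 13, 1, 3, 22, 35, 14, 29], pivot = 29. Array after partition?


Elements <= 29 go left of pivot.
Result: [9, 9, 13, 1, 3, 22, 14, 29, 35], pivot at index 7


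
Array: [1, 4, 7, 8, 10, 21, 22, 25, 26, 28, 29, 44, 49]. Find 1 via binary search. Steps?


Search for 1:
[0,12] mid=6 arr[6]=22
[0,5] mid=2 arr[2]=7
[0,1] mid=0 arr[0]=1
Total: 3 comparisons


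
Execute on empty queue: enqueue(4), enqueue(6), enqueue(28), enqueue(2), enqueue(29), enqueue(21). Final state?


enqueue(4) -> [4]
enqueue(6) -> [4, 6]
enqueue(28) -> [4, 6, 28]
enqueue(2) -> [4, 6, 28, 2]
enqueue(29) -> [4, 6, 28, 2, 29]
enqueue(21) -> [4, 6, 28, 2, 29, 21]
Final queue (front to back): [4, 6, 28, 2, 29, 21]


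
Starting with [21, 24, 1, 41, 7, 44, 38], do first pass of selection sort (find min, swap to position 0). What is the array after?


After one pass: [1, 24, 21, 41, 7, 44, 38]


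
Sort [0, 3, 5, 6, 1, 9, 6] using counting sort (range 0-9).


Count array: [1, 1, 0, 1, 0, 1, 2, 0, 0, 1]
Reconstruct: [0, 1, 3, 5, 6, 6, 9]


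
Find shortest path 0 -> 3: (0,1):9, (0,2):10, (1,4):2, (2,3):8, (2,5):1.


Dijkstra from 0:
Distances: {0: 0, 1: 9, 2: 10, 3: 18, 4: 11, 5: 11}
Shortest distance to 3 = 18, path = [0, 2, 3]


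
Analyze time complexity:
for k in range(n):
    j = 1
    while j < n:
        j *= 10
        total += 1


Per nesting level: O(n) * O(log n) = O(n log n)
Complexity: O(n log n)


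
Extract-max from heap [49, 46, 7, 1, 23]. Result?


Max = 49
Replace root with last, heapify down
Resulting heap: [46, 23, 7, 1]


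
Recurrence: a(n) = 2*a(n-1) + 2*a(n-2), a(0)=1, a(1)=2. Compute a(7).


Build bottom-up:
...a(5)=120, a(6)=328, a(7)=2*328+2*120=896


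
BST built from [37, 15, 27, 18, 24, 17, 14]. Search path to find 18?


BST root = 37
Search for 18: compare at each node
Path: [37, 15, 27, 18]


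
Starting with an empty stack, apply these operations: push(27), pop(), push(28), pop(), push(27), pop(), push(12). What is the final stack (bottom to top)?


push(27) -> [27]
pop() returns 27 -> []
push(28) -> [28]
pop() returns 28 -> []
push(27) -> [27]
pop() returns 27 -> []
push(12) -> [12]
Final stack (bottom to top): [12]


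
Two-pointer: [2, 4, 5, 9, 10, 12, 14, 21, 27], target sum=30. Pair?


Two pointers: lo=0, hi=8
Found pair: (9, 21) summing to 30


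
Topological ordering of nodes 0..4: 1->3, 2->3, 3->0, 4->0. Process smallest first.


Kahn's algorithm, process smallest node first
Order: [1, 2, 3, 4, 0]


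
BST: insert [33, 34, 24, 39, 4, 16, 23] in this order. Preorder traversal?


Root = 33; build tree by BST insertion.
Preorder traversal: [33, 24, 4, 16, 23, 34, 39]


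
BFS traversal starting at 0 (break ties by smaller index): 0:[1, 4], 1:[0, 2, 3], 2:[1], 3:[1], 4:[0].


BFS queue: start with [0]
Visit order: [0, 1, 4, 2, 3]


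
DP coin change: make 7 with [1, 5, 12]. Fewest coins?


dp[0]=0; dp[i]=1+min(dp[i-c] for c in coins)
...dp[2]=2, dp[3]=3, dp[4]=4, dp[5]=1, dp[6]=2, dp[7]=3
Minimum coins for 7 = 3


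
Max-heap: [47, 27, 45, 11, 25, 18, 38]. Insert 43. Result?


Append 43: [47, 27, 45, 11, 25, 18, 38, 43]
Bubble up: swap idx 7(43) with idx 3(11); swap idx 3(43) with idx 1(27)
Result: [47, 43, 45, 27, 25, 18, 38, 11]


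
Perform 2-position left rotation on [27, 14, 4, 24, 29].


Left rotate by 2: [4, 24, 29, 27, 14]


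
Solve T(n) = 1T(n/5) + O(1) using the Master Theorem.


a=1, b=5, c=0. log_5(1)=0 = c=0. Case 2: O(n^c log n) = O(log n)
Complexity: O(log n)


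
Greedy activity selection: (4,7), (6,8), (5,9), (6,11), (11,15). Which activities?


Greedy: pick earliest-ending, then skip overlaps.
Selected (2 activities): [(4, 7), (11, 15)]


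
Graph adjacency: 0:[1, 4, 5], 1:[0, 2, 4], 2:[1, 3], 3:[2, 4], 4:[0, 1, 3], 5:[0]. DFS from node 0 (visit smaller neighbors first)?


DFS stack-based: start with [0]
Visit order: [0, 1, 2, 3, 4, 5]


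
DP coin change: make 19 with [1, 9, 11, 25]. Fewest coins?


dp[0]=0; dp[i]=1+min(dp[i-c] for c in coins)
...dp[14]=4, dp[15]=5, dp[16]=6, dp[17]=7, dp[18]=2, dp[19]=3
Minimum coins for 19 = 3


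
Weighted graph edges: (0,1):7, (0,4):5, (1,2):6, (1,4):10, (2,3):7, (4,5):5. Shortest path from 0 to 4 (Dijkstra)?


Dijkstra from 0:
Distances: {0: 0, 1: 7, 2: 13, 3: 20, 4: 5, 5: 10}
Shortest distance to 4 = 5, path = [0, 4]


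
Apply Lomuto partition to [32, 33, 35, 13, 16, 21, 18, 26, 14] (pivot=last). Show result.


Elements <= 14 go left of pivot.
Result: [13, 14, 35, 32, 16, 21, 18, 26, 33], pivot at index 1


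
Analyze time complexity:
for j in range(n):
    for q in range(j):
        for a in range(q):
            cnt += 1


Per nesting level: O(n) * O(n) [triangular over j] * O(n) [triangular over q] = O(n^3)
Complexity: O(n^3)


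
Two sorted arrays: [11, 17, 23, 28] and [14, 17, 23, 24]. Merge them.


Compare heads, take smaller each step.
Merged: [11, 14, 17, 17, 23, 23, 24, 28]


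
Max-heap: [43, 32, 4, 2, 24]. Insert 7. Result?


Append 7: [43, 32, 4, 2, 24, 7]
Bubble up: swap idx 5(7) with idx 2(4)
Result: [43, 32, 7, 2, 24, 4]


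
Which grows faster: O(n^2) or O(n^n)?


quadratic grows slower than n^n
O(n^2) is asymptotically smaller; O(n^n) grows faster


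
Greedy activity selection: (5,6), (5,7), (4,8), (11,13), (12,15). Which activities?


Greedy: pick earliest-ending, then skip overlaps.
Selected (2 activities): [(5, 6), (11, 13)]


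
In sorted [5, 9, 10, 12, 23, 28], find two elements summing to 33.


Two pointers: lo=0, hi=5
Found pair: (5, 28) summing to 33


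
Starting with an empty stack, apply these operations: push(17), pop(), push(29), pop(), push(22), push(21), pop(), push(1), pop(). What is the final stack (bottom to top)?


push(17) -> [17]
pop() returns 17 -> []
push(29) -> [29]
pop() returns 29 -> []
push(22) -> [22]
push(21) -> [22, 21]
pop() returns 21 -> [22]
push(1) -> [22, 1]
pop() returns 1 -> [22]
Final stack (bottom to top): [22]


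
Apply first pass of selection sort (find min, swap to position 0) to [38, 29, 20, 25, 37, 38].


After one pass: [20, 29, 38, 25, 37, 38]


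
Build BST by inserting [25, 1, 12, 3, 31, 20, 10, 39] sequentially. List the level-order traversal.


Root = 25; build tree by BST insertion.
Level-Order traversal: [25, 1, 31, 12, 39, 3, 20, 10]


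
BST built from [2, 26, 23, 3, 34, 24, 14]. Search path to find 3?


BST root = 2
Search for 3: compare at each node
Path: [2, 26, 23, 3]


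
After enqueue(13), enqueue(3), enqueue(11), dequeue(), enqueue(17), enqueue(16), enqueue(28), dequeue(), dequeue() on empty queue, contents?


enqueue(13) -> [13]
enqueue(3) -> [13, 3]
enqueue(11) -> [13, 3, 11]
dequeue() returns 13 -> [3, 11]
enqueue(17) -> [3, 11, 17]
enqueue(16) -> [3, 11, 17, 16]
enqueue(28) -> [3, 11, 17, 16, 28]
dequeue() returns 3 -> [11, 17, 16, 28]
dequeue() returns 11 -> [17, 16, 28]
Final queue (front to back): [17, 16, 28]


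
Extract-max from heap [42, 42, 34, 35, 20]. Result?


Max = 42
Replace root with last, heapify down
Resulting heap: [42, 35, 34, 20]


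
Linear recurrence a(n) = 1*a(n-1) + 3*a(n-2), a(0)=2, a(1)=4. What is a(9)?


Build bottom-up:
...a(7)=628, a(8)=1450, a(9)=1*1450+3*628=3334


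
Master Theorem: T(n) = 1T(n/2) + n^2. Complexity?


a=1, b=2, c=2. log_2(1)=0 < c=2. Case 3: O(n^c) = O(n^2)
Complexity: O(n^2)


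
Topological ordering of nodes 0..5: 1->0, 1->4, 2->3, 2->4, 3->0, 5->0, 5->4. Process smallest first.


Kahn's algorithm, process smallest node first
Order: [1, 2, 3, 5, 0, 4]


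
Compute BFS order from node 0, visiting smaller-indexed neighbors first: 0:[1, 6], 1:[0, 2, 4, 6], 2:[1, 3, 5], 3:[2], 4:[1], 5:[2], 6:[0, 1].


BFS queue: start with [0]
Visit order: [0, 1, 6, 2, 4, 3, 5]


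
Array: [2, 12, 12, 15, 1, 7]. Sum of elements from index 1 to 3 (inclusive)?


Prefix sums: [0, 2, 14, 26, 41, 42, 49]
Sum[1..3] = prefix[4] - prefix[1] = 41 - 2 = 39


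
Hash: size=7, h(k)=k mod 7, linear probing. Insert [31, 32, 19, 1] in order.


Insertions: 31->slot 3; 32->slot 4; 19->slot 5; 1->slot 1
Table: [None, 1, None, 31, 32, 19, None]


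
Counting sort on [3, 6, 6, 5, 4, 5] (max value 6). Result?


Count array: [0, 0, 0, 1, 1, 2, 2]
Reconstruct: [3, 4, 5, 5, 6, 6]


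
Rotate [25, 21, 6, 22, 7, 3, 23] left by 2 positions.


Left rotate by 2: [6, 22, 7, 3, 23, 25, 21]


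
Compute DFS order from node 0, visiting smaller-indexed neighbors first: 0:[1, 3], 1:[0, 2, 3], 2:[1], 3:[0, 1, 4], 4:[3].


DFS stack-based: start with [0]
Visit order: [0, 1, 2, 3, 4]


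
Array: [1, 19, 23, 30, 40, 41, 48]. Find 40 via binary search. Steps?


Search for 40:
[0,6] mid=3 arr[3]=30
[4,6] mid=5 arr[5]=41
[4,4] mid=4 arr[4]=40
Total: 3 comparisons


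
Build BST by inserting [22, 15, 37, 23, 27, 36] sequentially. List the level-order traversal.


Root = 22; build tree by BST insertion.
Level-Order traversal: [22, 15, 37, 23, 27, 36]


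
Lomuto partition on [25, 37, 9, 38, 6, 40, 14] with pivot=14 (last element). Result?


Elements <= 14 go left of pivot.
Result: [9, 6, 14, 38, 37, 40, 25], pivot at index 2


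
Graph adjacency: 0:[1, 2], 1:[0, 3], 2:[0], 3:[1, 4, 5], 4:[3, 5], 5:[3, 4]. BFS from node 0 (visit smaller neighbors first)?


BFS queue: start with [0]
Visit order: [0, 1, 2, 3, 4, 5]


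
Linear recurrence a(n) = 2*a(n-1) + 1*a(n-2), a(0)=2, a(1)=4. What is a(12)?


Build bottom-up:
...a(10)=11482, a(11)=27720, a(12)=2*27720+1*11482=66922


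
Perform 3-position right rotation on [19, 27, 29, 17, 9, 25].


Right rotate by 3: [17, 9, 25, 19, 27, 29]


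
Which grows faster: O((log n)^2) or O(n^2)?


polylogarithmic grows slower than quadratic
O((log n)^2) is asymptotically smaller; O(n^2) grows faster


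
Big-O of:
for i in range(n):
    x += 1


Per nesting level: O(n) = O(n)
Complexity: O(n)


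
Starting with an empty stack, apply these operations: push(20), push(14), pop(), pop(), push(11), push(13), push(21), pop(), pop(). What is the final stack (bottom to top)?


push(20) -> [20]
push(14) -> [20, 14]
pop() returns 14 -> [20]
pop() returns 20 -> []
push(11) -> [11]
push(13) -> [11, 13]
push(21) -> [11, 13, 21]
pop() returns 21 -> [11, 13]
pop() returns 13 -> [11]
Final stack (bottom to top): [11]


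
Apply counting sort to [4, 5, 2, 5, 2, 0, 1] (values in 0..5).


Count array: [1, 1, 2, 0, 1, 2]
Reconstruct: [0, 1, 2, 2, 4, 5, 5]


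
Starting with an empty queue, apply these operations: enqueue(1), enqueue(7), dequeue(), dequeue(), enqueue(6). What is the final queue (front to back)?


enqueue(1) -> [1]
enqueue(7) -> [1, 7]
dequeue() returns 1 -> [7]
dequeue() returns 7 -> []
enqueue(6) -> [6]
Final queue (front to back): [6]


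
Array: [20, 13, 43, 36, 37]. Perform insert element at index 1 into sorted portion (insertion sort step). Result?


After one pass: [13, 20, 43, 36, 37]


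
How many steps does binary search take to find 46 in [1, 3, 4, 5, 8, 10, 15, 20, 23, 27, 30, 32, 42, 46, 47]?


Search for 46:
[0,14] mid=7 arr[7]=20
[8,14] mid=11 arr[11]=32
[12,14] mid=13 arr[13]=46
Total: 3 comparisons


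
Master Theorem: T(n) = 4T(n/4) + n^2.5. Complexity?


a=4, b=4, c=2.5. log_4(4)=1 < c=2.5. Case 3: O(n^c) = O(n^2.500)
Complexity: O(n^2.500)


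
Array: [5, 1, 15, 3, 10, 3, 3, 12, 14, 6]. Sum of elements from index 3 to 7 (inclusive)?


Prefix sums: [0, 5, 6, 21, 24, 34, 37, 40, 52, 66, 72]
Sum[3..7] = prefix[8] - prefix[3] = 52 - 21 = 31


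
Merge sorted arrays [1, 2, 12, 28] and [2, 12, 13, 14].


Compare heads, take smaller each step.
Merged: [1, 2, 2, 12, 12, 13, 14, 28]


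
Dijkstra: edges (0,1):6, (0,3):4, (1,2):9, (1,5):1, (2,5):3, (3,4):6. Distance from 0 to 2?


Dijkstra from 0:
Distances: {0: 0, 1: 6, 2: 10, 3: 4, 4: 10, 5: 7}
Shortest distance to 2 = 10, path = [0, 1, 5, 2]


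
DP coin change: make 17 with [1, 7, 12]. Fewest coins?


dp[0]=0; dp[i]=1+min(dp[i-c] for c in coins)
...dp[12]=1, dp[13]=2, dp[14]=2, dp[15]=3, dp[16]=4, dp[17]=5
Minimum coins for 17 = 5


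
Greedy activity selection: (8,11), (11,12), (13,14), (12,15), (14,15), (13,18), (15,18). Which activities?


Greedy: pick earliest-ending, then skip overlaps.
Selected (5 activities): [(8, 11), (11, 12), (13, 14), (14, 15), (15, 18)]


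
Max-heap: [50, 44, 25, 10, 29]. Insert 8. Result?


Append 8: [50, 44, 25, 10, 29, 8]
Bubble up: no swaps needed
Result: [50, 44, 25, 10, 29, 8]


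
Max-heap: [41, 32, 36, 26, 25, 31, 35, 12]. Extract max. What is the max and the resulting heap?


Max = 41
Replace root with last, heapify down
Resulting heap: [36, 32, 35, 26, 25, 31, 12]


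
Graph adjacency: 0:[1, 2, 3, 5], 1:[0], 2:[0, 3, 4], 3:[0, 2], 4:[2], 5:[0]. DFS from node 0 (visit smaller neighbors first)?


DFS stack-based: start with [0]
Visit order: [0, 1, 2, 3, 4, 5]


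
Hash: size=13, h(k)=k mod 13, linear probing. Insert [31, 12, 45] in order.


Insertions: 31->slot 5; 12->slot 12; 45->slot 6
Table: [None, None, None, None, None, 31, 45, None, None, None, None, None, 12]


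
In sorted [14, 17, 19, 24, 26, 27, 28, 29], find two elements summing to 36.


Two pointers: lo=0, hi=7
Found pair: (17, 19) summing to 36


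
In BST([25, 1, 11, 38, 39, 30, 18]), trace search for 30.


BST root = 25
Search for 30: compare at each node
Path: [25, 38, 30]


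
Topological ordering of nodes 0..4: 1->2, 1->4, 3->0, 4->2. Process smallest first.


Kahn's algorithm, process smallest node first
Order: [1, 3, 0, 4, 2]


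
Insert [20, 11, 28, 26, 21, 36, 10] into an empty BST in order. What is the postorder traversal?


Root = 20; build tree by BST insertion.
Postorder traversal: [10, 11, 21, 26, 36, 28, 20]


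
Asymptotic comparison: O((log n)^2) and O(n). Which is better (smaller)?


polylogarithmic grows slower than linear
O((log n)^2) is asymptotically smaller; O(n) grows faster


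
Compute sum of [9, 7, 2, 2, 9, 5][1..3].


Prefix sums: [0, 9, 16, 18, 20, 29, 34]
Sum[1..3] = prefix[4] - prefix[1] = 20 - 9 = 11


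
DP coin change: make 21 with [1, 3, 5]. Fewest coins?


dp[0]=0; dp[i]=1+min(dp[i-c] for c in coins)
...dp[16]=4, dp[17]=5, dp[18]=4, dp[19]=5, dp[20]=4, dp[21]=5
Minimum coins for 21 = 5


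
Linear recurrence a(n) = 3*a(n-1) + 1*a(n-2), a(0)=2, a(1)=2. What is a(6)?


Build bottom-up:
...a(4)=86, a(5)=284, a(6)=3*284+1*86=938


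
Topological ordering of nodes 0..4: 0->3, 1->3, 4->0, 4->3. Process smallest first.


Kahn's algorithm, process smallest node first
Order: [1, 2, 4, 0, 3]


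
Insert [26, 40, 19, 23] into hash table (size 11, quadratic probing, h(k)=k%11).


Insertions: 26->slot 4; 40->slot 7; 19->slot 8; 23->slot 1
Table: [None, 23, None, None, 26, None, None, 40, 19, None, None]


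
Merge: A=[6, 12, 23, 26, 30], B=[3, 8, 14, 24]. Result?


Compare heads, take smaller each step.
Merged: [3, 6, 8, 12, 14, 23, 24, 26, 30]


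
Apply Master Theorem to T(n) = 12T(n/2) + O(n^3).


a=12, b=2, c=3. log_2(12)=3.585 > c=3. Case 1: O(n^log_b(a)) = O(n^3.585)
Complexity: O(n^3.585)


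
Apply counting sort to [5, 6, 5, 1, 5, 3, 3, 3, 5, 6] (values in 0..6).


Count array: [0, 1, 0, 3, 0, 4, 2]
Reconstruct: [1, 3, 3, 3, 5, 5, 5, 5, 6, 6]


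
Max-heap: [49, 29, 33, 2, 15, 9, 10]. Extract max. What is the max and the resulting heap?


Max = 49
Replace root with last, heapify down
Resulting heap: [33, 29, 10, 2, 15, 9]


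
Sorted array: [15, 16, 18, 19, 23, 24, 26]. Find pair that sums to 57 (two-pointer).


Two pointers: lo=0, hi=6
No pair sums to 57


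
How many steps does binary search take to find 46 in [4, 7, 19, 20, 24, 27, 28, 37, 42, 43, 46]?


Search for 46:
[0,10] mid=5 arr[5]=27
[6,10] mid=8 arr[8]=42
[9,10] mid=9 arr[9]=43
[10,10] mid=10 arr[10]=46
Total: 4 comparisons


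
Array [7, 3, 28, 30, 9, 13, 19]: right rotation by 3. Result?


Right rotate by 3: [9, 13, 19, 7, 3, 28, 30]


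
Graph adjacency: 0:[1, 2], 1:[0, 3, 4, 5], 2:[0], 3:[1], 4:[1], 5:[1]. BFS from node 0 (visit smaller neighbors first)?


BFS queue: start with [0]
Visit order: [0, 1, 2, 3, 4, 5]


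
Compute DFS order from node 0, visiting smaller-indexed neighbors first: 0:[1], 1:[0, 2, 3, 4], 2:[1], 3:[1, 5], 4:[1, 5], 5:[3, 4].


DFS stack-based: start with [0]
Visit order: [0, 1, 2, 3, 5, 4]


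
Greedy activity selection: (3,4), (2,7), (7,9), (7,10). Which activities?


Greedy: pick earliest-ending, then skip overlaps.
Selected (2 activities): [(3, 4), (7, 9)]


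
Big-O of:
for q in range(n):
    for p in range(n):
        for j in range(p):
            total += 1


Per nesting level: O(n) * O(n) * O(n) [triangular over p] = O(n^3)
Complexity: O(n^3)


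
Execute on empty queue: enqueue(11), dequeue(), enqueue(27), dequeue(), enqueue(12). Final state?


enqueue(11) -> [11]
dequeue() returns 11 -> []
enqueue(27) -> [27]
dequeue() returns 27 -> []
enqueue(12) -> [12]
Final queue (front to back): [12]


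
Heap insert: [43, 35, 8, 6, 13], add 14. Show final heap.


Append 14: [43, 35, 8, 6, 13, 14]
Bubble up: swap idx 5(14) with idx 2(8)
Result: [43, 35, 14, 6, 13, 8]


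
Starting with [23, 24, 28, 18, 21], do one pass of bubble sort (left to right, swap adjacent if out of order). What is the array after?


After one pass: [23, 24, 18, 21, 28]


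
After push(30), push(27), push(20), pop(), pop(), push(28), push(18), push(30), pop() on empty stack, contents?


push(30) -> [30]
push(27) -> [30, 27]
push(20) -> [30, 27, 20]
pop() returns 20 -> [30, 27]
pop() returns 27 -> [30]
push(28) -> [30, 28]
push(18) -> [30, 28, 18]
push(30) -> [30, 28, 18, 30]
pop() returns 30 -> [30, 28, 18]
Final stack (bottom to top): [30, 28, 18]


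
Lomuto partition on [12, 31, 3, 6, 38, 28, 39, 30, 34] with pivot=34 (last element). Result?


Elements <= 34 go left of pivot.
Result: [12, 31, 3, 6, 28, 30, 34, 38, 39], pivot at index 6


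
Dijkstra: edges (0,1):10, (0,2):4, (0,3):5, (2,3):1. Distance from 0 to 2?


Dijkstra from 0:
Distances: {0: 0, 1: 10, 2: 4, 3: 5}
Shortest distance to 2 = 4, path = [0, 2]


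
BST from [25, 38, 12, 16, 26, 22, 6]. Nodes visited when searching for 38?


BST root = 25
Search for 38: compare at each node
Path: [25, 38]


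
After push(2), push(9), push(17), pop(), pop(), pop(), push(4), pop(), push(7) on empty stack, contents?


push(2) -> [2]
push(9) -> [2, 9]
push(17) -> [2, 9, 17]
pop() returns 17 -> [2, 9]
pop() returns 9 -> [2]
pop() returns 2 -> []
push(4) -> [4]
pop() returns 4 -> []
push(7) -> [7]
Final stack (bottom to top): [7]


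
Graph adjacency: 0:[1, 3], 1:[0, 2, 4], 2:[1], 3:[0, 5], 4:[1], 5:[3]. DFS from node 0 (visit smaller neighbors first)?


DFS stack-based: start with [0]
Visit order: [0, 1, 2, 4, 3, 5]


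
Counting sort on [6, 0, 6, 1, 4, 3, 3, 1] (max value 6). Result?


Count array: [1, 2, 0, 2, 1, 0, 2]
Reconstruct: [0, 1, 1, 3, 3, 4, 6, 6]


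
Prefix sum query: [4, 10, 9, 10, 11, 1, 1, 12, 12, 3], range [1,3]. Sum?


Prefix sums: [0, 4, 14, 23, 33, 44, 45, 46, 58, 70, 73]
Sum[1..3] = prefix[4] - prefix[1] = 33 - 4 = 29


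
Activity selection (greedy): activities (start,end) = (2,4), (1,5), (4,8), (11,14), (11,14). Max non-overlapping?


Greedy: pick earliest-ending, then skip overlaps.
Selected (3 activities): [(2, 4), (4, 8), (11, 14)]


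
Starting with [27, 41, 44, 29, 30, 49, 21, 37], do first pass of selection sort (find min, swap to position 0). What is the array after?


After one pass: [21, 41, 44, 29, 30, 49, 27, 37]


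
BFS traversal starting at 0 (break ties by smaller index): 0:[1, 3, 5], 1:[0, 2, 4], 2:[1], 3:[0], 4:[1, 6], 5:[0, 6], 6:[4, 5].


BFS queue: start with [0]
Visit order: [0, 1, 3, 5, 2, 4, 6]


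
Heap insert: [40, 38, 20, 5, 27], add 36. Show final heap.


Append 36: [40, 38, 20, 5, 27, 36]
Bubble up: swap idx 5(36) with idx 2(20)
Result: [40, 38, 36, 5, 27, 20]


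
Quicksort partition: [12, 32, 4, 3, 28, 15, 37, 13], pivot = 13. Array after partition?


Elements <= 13 go left of pivot.
Result: [12, 4, 3, 13, 28, 15, 37, 32], pivot at index 3


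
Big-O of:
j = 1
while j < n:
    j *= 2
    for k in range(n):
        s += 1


Per nesting level: O(log n) * O(n) = O(n log n)
Complexity: O(n log n)


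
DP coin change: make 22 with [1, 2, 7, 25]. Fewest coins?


dp[0]=0; dp[i]=1+min(dp[i-c] for c in coins)
...dp[17]=4, dp[18]=4, dp[19]=5, dp[20]=5, dp[21]=3, dp[22]=4
Minimum coins for 22 = 4


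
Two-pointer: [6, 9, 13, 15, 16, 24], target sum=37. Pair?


Two pointers: lo=0, hi=5
Found pair: (13, 24) summing to 37


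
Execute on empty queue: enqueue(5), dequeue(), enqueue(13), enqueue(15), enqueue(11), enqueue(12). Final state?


enqueue(5) -> [5]
dequeue() returns 5 -> []
enqueue(13) -> [13]
enqueue(15) -> [13, 15]
enqueue(11) -> [13, 15, 11]
enqueue(12) -> [13, 15, 11, 12]
Final queue (front to back): [13, 15, 11, 12]


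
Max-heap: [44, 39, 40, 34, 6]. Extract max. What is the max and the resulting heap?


Max = 44
Replace root with last, heapify down
Resulting heap: [40, 39, 6, 34]


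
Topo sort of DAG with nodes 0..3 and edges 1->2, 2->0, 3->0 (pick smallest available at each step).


Kahn's algorithm, process smallest node first
Order: [1, 2, 3, 0]


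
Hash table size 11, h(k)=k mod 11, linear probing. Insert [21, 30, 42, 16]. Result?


Insertions: 21->slot 10; 30->slot 8; 42->slot 9; 16->slot 5
Table: [None, None, None, None, None, 16, None, None, 30, 42, 21]


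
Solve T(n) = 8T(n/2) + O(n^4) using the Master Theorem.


a=8, b=2, c=4. log_2(8)=3 < c=4. Case 3: O(n^c) = O(n^4)
Complexity: O(n^4)


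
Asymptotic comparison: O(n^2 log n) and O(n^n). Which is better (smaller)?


n^2 log n grows slower than n^n
O(n^2 log n) is asymptotically smaller; O(n^n) grows faster


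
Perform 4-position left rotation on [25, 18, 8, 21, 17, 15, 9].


Left rotate by 4: [17, 15, 9, 25, 18, 8, 21]


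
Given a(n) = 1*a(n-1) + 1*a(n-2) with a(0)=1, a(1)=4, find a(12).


Build bottom-up:
...a(10)=254, a(11)=411, a(12)=1*411+1*254=665


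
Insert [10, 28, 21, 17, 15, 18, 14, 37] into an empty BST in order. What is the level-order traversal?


Root = 10; build tree by BST insertion.
Level-Order traversal: [10, 28, 21, 37, 17, 15, 18, 14]


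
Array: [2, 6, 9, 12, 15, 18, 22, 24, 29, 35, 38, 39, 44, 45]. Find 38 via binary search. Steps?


Search for 38:
[0,13] mid=6 arr[6]=22
[7,13] mid=10 arr[10]=38
Total: 2 comparisons


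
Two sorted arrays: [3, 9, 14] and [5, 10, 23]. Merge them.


Compare heads, take smaller each step.
Merged: [3, 5, 9, 10, 14, 23]


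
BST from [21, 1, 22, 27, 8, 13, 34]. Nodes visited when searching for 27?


BST root = 21
Search for 27: compare at each node
Path: [21, 22, 27]


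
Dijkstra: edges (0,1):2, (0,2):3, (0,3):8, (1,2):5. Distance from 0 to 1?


Dijkstra from 0:
Distances: {0: 0, 1: 2, 2: 3, 3: 8}
Shortest distance to 1 = 2, path = [0, 1]


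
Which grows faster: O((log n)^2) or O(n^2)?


polylogarithmic grows slower than quadratic
O((log n)^2) is asymptotically smaller; O(n^2) grows faster


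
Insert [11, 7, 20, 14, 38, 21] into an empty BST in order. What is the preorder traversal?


Root = 11; build tree by BST insertion.
Preorder traversal: [11, 7, 20, 14, 38, 21]


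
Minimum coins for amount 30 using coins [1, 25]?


dp[0]=0; dp[i]=1+min(dp[i-c] for c in coins)
...dp[25]=1, dp[26]=2, dp[27]=3, dp[28]=4, dp[29]=5, dp[30]=6
Minimum coins for 30 = 6


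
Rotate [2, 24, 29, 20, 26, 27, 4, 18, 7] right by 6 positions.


Right rotate by 6: [20, 26, 27, 4, 18, 7, 2, 24, 29]


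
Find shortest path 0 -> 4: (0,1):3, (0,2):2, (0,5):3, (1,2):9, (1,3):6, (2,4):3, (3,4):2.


Dijkstra from 0:
Distances: {0: 0, 1: 3, 2: 2, 3: 7, 4: 5, 5: 3}
Shortest distance to 4 = 5, path = [0, 2, 4]


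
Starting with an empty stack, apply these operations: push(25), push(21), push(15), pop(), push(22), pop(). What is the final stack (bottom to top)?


push(25) -> [25]
push(21) -> [25, 21]
push(15) -> [25, 21, 15]
pop() returns 15 -> [25, 21]
push(22) -> [25, 21, 22]
pop() returns 22 -> [25, 21]
Final stack (bottom to top): [25, 21]


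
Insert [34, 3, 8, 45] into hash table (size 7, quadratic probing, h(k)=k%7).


Insertions: 34->slot 6; 3->slot 3; 8->slot 1; 45->slot 4
Table: [None, 8, None, 3, 45, None, 34]


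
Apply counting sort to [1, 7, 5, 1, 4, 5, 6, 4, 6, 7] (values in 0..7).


Count array: [0, 2, 0, 0, 2, 2, 2, 2]
Reconstruct: [1, 1, 4, 4, 5, 5, 6, 6, 7, 7]


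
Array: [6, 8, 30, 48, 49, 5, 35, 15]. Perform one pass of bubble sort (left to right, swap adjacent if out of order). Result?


After one pass: [6, 8, 30, 48, 5, 35, 15, 49]


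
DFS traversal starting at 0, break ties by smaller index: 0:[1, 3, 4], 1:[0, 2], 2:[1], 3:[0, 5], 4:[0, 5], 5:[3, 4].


DFS stack-based: start with [0]
Visit order: [0, 1, 2, 3, 5, 4]


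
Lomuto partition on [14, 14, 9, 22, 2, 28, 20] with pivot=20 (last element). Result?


Elements <= 20 go left of pivot.
Result: [14, 14, 9, 2, 20, 28, 22], pivot at index 4


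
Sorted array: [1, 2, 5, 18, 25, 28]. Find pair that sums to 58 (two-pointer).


Two pointers: lo=0, hi=5
No pair sums to 58


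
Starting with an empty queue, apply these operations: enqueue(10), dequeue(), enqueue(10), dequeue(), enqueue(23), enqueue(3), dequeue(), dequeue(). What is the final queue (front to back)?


enqueue(10) -> [10]
dequeue() returns 10 -> []
enqueue(10) -> [10]
dequeue() returns 10 -> []
enqueue(23) -> [23]
enqueue(3) -> [23, 3]
dequeue() returns 23 -> [3]
dequeue() returns 3 -> []
Final queue (front to back): []


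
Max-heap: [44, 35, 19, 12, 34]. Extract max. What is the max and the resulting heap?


Max = 44
Replace root with last, heapify down
Resulting heap: [35, 34, 19, 12]


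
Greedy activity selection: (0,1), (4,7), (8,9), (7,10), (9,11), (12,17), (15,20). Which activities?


Greedy: pick earliest-ending, then skip overlaps.
Selected (5 activities): [(0, 1), (4, 7), (8, 9), (9, 11), (12, 17)]


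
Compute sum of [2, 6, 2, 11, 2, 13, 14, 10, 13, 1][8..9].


Prefix sums: [0, 2, 8, 10, 21, 23, 36, 50, 60, 73, 74]
Sum[8..9] = prefix[10] - prefix[8] = 74 - 60 = 14


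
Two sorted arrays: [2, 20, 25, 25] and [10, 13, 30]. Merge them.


Compare heads, take smaller each step.
Merged: [2, 10, 13, 20, 25, 25, 30]


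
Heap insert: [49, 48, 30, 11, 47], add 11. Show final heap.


Append 11: [49, 48, 30, 11, 47, 11]
Bubble up: no swaps needed
Result: [49, 48, 30, 11, 47, 11]


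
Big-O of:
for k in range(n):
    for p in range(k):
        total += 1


Per nesting level: O(n) * O(n) [triangular over k] = O(n^2)
Complexity: O(n^2)


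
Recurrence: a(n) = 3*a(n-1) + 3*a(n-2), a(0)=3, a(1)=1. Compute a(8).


Build bottom-up:
...a(6)=2187, a(7)=8289, a(8)=3*8289+3*2187=31428


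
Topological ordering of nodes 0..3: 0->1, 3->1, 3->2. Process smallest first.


Kahn's algorithm, process smallest node first
Order: [0, 3, 1, 2]


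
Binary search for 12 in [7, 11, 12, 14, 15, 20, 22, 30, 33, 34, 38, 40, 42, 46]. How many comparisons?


Search for 12:
[0,13] mid=6 arr[6]=22
[0,5] mid=2 arr[2]=12
Total: 2 comparisons


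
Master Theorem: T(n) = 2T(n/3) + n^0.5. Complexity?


a=2, b=3, c=0.5. log_3(2)=0.631 > c=0.5. Case 1: O(n^log_b(a)) = O(n^0.631)
Complexity: O(n^0.631)


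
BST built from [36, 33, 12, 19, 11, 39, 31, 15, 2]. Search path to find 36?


BST root = 36
Search for 36: compare at each node
Path: [36]


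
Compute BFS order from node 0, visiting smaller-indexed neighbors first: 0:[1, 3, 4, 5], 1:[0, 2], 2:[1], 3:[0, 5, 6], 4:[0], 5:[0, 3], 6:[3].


BFS queue: start with [0]
Visit order: [0, 1, 3, 4, 5, 2, 6]


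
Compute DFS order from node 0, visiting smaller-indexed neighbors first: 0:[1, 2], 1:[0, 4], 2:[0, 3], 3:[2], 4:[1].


DFS stack-based: start with [0]
Visit order: [0, 1, 4, 2, 3]


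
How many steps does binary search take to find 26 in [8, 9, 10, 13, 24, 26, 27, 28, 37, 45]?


Search for 26:
[0,9] mid=4 arr[4]=24
[5,9] mid=7 arr[7]=28
[5,6] mid=5 arr[5]=26
Total: 3 comparisons


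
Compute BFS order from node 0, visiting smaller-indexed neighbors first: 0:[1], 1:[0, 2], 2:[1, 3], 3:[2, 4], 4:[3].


BFS queue: start with [0]
Visit order: [0, 1, 2, 3, 4]


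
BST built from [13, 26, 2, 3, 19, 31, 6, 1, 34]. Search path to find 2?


BST root = 13
Search for 2: compare at each node
Path: [13, 2]


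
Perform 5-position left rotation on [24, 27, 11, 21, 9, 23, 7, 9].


Left rotate by 5: [23, 7, 9, 24, 27, 11, 21, 9]


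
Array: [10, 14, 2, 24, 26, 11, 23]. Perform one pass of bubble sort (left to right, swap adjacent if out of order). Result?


After one pass: [10, 2, 14, 24, 11, 23, 26]


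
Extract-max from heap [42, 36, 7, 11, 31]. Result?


Max = 42
Replace root with last, heapify down
Resulting heap: [36, 31, 7, 11]


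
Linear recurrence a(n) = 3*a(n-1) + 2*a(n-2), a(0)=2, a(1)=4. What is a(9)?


Build bottom-up:
...a(7)=9032, a(8)=32168, a(9)=3*32168+2*9032=114568
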